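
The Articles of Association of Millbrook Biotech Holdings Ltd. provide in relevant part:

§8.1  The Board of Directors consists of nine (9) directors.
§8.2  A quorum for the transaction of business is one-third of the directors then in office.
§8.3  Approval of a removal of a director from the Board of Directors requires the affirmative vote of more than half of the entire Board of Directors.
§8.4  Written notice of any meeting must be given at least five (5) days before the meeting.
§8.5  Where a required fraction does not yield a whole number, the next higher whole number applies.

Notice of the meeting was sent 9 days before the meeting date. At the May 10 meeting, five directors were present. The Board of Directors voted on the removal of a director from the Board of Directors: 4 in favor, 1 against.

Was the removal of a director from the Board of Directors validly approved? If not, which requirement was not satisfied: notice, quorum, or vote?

Notice: 9 days given; 5 required (9 ≥ 5). Satisfied.
Quorum: 5 present; quorum is 3. Satisfied.
Vote: the removal of a director from the Board of Directors requires a majority of the entire Board of Directors (9). A majority of 9 is 5, so 5 affirmative votes are needed; 4 voted in favor. Not satisfied.

Invalid — vote requirement not satisfied.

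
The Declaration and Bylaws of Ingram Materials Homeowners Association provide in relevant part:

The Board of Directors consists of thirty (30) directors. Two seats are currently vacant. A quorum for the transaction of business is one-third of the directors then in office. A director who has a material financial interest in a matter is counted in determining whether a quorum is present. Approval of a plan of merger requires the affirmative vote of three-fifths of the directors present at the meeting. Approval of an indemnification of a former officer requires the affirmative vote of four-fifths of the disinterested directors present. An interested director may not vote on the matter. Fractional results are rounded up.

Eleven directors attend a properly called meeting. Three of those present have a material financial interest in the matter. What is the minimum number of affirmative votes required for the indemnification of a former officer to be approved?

7

The indemnification of a former officer requires four-fifths of the disinterested directors present (11 − 3 = 8).
4/5 of 8 = 6.40, rounded up to 7.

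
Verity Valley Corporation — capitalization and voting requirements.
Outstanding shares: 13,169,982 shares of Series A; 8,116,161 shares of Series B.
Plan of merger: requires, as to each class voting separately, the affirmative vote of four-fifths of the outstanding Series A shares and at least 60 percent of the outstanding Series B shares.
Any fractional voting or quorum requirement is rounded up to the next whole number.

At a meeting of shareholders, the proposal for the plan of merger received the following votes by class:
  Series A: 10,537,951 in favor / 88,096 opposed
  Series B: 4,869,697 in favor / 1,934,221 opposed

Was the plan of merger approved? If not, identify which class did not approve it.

Approved — every class gave the required vote.

Series A: 4/5 of 13169982 = 10535985.60, rounded up to 10535986; 10,535,986 required, 10,537,951 in favor — approved.
Series B: 3/5 of 8116161 = 4869696.60, rounded up to 4869697; 4,869,697 required, 4,869,697 in favor — approved.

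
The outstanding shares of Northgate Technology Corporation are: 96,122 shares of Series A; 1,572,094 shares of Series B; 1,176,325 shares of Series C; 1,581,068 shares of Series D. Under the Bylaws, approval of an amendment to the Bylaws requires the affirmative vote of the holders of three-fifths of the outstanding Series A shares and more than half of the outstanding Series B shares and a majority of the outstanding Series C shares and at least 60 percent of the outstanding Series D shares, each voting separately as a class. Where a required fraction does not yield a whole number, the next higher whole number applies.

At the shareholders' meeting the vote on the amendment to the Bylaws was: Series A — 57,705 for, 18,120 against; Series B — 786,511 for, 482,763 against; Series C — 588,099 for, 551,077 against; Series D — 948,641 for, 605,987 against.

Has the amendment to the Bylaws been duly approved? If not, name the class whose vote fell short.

Series A: 3/5 of 96122 = 57673.20, rounded up to 57674; 57,674 required, 57,705 in favor — approved.
Series B: a majority of 1572094 is 786048; 786,048 required, 786,511 in favor — approved.
Series C: a majority of 1176325 is 588163; 588,163 required, 588,099 in favor — not approved.
Series D: 3/5 of 1581068 = 948640.80, rounded up to 948641; 948,641 required, 948,641 in favor — approved.

Not approved — the Series C shares did not give the required vote.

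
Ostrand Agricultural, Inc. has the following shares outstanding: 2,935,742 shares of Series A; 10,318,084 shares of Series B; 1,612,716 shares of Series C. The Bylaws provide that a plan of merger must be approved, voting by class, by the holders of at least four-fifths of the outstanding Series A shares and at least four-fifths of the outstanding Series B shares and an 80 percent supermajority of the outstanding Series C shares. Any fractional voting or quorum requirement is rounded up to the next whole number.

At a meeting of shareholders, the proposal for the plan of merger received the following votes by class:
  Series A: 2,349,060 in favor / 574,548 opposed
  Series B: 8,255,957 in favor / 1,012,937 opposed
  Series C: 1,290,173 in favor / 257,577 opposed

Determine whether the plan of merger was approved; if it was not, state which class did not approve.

Series A: 4/5 of 2935742 = 2348593.60, rounded up to 2348594; 2,348,594 required, 2,349,060 in favor — approved.
Series B: 4/5 of 10318084 = 8254467.20, rounded up to 8254468; 8,254,468 required, 8,255,957 in favor — approved.
Series C: 4/5 of 1612716 = 1290172.80, rounded up to 1290173; 1,290,173 required, 1,290,173 in favor — approved.

Approved — every class gave the required vote.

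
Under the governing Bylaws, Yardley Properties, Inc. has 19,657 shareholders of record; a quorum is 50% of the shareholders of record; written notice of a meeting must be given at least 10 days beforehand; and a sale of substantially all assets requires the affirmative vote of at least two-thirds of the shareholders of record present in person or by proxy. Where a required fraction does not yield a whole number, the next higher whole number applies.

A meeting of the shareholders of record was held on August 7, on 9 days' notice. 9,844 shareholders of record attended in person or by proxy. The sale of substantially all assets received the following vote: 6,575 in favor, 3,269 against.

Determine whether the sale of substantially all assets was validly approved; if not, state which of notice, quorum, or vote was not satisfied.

Notice: 9 days given; 10 required. Not satisfied.
Quorum: 50% of 19,657 = 9,828.50, rounded up to 9,829; 9,844 present. Satisfied.
Vote: requires two-thirds of those present (9,844); 2/3 of 9844 = 6562.67, rounded up to 6563, so 6,563 needed; 6,575 in favor. Satisfied.

Invalid — notice requirement not satisfied.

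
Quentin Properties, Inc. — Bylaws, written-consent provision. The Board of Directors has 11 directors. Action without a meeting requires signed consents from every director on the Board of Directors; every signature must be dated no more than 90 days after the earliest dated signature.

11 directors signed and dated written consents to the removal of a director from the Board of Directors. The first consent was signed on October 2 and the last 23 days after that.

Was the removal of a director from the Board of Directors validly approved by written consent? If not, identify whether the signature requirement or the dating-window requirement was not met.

Signatures required: all of 11 — unanimous means all 11, so 11 needed; 11 signed. Sufficient.
Dating window: the latest signature is 23 days after the earliest; the limit is 90 days. Within the window.

Effective — both the signature and dating-window requirements are satisfied.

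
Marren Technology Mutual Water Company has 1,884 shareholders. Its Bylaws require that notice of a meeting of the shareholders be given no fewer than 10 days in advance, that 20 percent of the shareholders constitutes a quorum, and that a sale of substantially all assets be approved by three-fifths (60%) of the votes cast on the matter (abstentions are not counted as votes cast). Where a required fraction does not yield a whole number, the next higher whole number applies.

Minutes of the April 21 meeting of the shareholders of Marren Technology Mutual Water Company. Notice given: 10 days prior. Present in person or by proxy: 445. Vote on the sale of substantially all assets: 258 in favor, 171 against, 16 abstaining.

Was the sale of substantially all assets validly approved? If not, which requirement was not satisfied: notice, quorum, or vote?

Valid — all requirements satisfied.

Notice: 10 days given; 10 required. Satisfied.
Quorum: 20% of 1,884 = 376.80, rounded up to 377; 445 present. Satisfied.
Vote: requires three-fifths of the votes cast (445 − 16 abstaining = 429); 3/5 of 429 = 257.40, rounded up to 258, so 258 needed; 258 in favor. Satisfied.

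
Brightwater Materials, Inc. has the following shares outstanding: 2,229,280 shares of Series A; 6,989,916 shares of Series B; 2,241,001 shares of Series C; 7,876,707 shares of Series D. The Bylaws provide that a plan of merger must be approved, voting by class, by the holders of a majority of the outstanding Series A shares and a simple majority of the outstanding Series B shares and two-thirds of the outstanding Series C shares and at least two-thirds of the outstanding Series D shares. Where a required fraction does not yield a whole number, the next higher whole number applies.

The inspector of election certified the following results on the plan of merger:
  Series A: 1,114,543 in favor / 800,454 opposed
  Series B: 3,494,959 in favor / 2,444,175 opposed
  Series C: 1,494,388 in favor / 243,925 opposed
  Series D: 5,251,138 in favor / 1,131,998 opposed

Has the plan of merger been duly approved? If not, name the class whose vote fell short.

Not approved — the Series A shares did not give the required vote.

Series A: a majority of 2229280 is 1114641; 1,114,641 required, 1,114,543 in favor — not approved.
Series B: a majority of 6989916 is 3494959; 3,494,959 required, 3,494,959 in favor — approved.
Series C: 2/3 of 2241001 = 1494000.67, rounded up to 1494001; 1,494,001 required, 1,494,388 in favor — approved.
Series D: 2/3 of 7876707 = 5251138; 5,251,138 required, 5,251,138 in favor — approved.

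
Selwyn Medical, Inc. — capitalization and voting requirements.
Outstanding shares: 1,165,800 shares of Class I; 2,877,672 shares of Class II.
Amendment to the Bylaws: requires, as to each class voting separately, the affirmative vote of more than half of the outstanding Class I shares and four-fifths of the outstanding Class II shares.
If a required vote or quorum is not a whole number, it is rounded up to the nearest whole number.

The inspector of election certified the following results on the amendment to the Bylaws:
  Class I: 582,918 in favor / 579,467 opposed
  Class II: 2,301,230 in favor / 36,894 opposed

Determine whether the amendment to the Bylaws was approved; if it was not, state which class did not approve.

Not approved — the Class II shares did not give the required vote.

Class I: a majority of 1165800 is 582901; 582,901 required, 582,918 in favor — approved.
Class II: 4/5 of 2877672 = 2302137.60, rounded up to 2302138; 2,302,138 required, 2,301,230 in favor — not approved.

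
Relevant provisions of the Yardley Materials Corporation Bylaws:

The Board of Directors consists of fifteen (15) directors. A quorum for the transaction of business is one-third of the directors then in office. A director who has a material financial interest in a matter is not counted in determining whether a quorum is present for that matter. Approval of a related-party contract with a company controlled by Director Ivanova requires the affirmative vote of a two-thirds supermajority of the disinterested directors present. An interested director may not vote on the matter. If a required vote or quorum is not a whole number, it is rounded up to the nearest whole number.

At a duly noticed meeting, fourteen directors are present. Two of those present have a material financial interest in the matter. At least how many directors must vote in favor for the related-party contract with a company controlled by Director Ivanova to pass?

The related-party contract with a company controlled by Director Ivanova requires two-thirds of the disinterested directors present (14 − 2 = 12).
2/3 of 12 = 8.

8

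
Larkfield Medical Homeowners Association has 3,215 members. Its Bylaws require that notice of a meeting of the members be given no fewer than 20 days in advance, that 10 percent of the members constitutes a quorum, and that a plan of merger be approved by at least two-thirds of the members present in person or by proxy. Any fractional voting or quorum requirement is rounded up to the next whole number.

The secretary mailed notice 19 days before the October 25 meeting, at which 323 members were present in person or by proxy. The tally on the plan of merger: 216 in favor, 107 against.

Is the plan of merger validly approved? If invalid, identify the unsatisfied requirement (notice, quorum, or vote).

Notice: 19 days given; 20 required. Not satisfied.
Quorum: 10% of 3,215 = 321.50, rounded up to 322; 323 present. Satisfied.
Vote: requires two-thirds of those present (323); 2/3 of 323 = 215.33, rounded up to 216, so 216 needed; 216 in favor. Satisfied.

Invalid — notice requirement not satisfied.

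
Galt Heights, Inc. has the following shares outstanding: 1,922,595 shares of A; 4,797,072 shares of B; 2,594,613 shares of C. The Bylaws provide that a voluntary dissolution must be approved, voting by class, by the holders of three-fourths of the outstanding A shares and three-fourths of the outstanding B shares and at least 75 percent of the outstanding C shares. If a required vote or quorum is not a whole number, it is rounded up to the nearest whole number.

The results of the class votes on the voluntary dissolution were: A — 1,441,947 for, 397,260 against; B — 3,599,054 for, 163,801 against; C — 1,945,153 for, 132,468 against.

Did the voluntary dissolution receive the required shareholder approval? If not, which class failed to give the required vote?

A: 3/4 of 1922595 = 1441946.25, rounded up to 1441947; 1,441,947 required, 1,441,947 in favor — approved.
B: 3/4 of 4797072 = 3597804; 3,597,804 required, 3,599,054 in favor — approved.
C: 3/4 of 2594613 = 1945959.75, rounded up to 1945960; 1,945,960 required, 1,945,153 in favor — not approved.

Not approved — the C shares did not give the required vote.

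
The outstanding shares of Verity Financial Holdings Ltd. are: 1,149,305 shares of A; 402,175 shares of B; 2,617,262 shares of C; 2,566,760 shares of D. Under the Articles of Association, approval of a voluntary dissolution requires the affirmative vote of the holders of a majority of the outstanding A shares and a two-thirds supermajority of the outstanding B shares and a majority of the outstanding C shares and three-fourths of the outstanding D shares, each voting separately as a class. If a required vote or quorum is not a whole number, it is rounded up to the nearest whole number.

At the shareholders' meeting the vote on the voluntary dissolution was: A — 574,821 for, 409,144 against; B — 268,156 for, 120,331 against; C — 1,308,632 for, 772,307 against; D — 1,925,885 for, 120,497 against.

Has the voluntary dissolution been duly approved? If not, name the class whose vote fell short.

Approved — every class gave the required vote.

A: a majority of 1149305 is 574653; 574,653 required, 574,821 in favor — approved.
B: 2/3 of 402175 = 268116.67, rounded up to 268117; 268,117 required, 268,156 in favor — approved.
C: a majority of 2617262 is 1308632; 1,308,632 required, 1,308,632 in favor — approved.
D: 3/4 of 2566760 = 1925070; 1,925,070 required, 1,925,885 in favor — approved.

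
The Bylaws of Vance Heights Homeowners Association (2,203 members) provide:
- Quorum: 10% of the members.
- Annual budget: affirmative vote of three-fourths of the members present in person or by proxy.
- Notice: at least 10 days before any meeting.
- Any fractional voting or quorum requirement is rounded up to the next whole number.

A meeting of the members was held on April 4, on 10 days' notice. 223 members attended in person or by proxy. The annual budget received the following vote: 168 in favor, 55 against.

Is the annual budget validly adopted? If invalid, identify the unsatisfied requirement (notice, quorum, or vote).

Valid — all requirements satisfied.

Notice: 10 days given; 10 required. Satisfied.
Quorum: 10% of 2,203 = 220.30, rounded up to 221; 223 present. Satisfied.
Vote: requires three-fourths of those present (223); 3/4 of 223 = 167.25, rounded up to 168, so 168 needed; 168 in favor. Satisfied.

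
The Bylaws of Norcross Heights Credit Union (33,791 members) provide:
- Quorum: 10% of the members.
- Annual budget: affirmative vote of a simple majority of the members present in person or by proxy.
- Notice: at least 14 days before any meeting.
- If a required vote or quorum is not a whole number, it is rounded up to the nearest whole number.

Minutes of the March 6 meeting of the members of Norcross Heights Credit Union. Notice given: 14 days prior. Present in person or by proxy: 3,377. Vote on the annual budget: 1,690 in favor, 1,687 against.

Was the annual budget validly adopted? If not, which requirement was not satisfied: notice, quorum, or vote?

Notice: 14 days given; 14 required. Satisfied.
Quorum: 10% of 33,791 = 3,379.10, rounded up to 3,380; 3,377 present. Not satisfied.
Vote: requires a majority of those present (3,377); a majority of 3377 is 1689, so 1,689 needed; 1,690 in favor. Satisfied.

Invalid — quorum requirement not satisfied.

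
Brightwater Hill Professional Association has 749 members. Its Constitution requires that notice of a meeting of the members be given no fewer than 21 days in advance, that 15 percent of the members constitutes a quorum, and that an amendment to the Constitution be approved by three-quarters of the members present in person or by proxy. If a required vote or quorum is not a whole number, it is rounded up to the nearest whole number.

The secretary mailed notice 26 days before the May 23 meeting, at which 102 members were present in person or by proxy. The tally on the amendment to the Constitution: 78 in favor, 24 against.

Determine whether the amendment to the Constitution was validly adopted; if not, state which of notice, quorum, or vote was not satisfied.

Invalid — quorum requirement not satisfied.

Notice: 26 days given; 21 required. Satisfied.
Quorum: 15% of 749 = 112.35, rounded up to 113; 102 present. Not satisfied.
Vote: requires three-fourths of those present (102); 3/4 of 102 = 76.50, rounded up to 77, so 77 needed; 78 in favor. Satisfied.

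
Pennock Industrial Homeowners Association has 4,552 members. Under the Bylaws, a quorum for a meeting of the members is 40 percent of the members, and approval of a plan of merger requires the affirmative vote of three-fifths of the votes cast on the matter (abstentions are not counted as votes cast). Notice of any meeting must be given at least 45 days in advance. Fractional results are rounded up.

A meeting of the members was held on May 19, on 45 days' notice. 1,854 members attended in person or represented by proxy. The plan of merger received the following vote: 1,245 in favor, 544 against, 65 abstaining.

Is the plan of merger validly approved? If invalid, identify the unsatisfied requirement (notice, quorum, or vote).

Valid — all requirements satisfied.

Notice: 45 days given; 45 required. Satisfied.
Quorum: 40% of 4,552 = 1,820.80, rounded up to 1,821; 1,854 present. Satisfied.
Vote: requires three-fifths of the votes cast (1,854 − 65 abstaining = 1,789); 3/5 of 1789 = 1073.40, rounded up to 1074, so 1,074 needed; 1,245 in favor. Satisfied.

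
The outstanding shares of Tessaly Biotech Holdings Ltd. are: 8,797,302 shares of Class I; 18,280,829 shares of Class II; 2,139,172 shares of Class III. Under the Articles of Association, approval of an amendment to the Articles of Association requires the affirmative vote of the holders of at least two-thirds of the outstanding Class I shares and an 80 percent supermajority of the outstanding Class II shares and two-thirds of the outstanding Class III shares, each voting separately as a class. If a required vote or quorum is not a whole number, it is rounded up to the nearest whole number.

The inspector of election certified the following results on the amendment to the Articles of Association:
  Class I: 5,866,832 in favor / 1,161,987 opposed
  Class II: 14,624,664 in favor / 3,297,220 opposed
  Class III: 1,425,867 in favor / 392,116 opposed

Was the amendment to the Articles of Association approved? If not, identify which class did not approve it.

Class I: 2/3 of 8797302 = 5864868; 5,864,868 required, 5,866,832 in favor — approved.
Class II: 4/5 of 18280829 = 14624663.20, rounded up to 14624664; 14,624,664 required, 14,624,664 in favor — approved.
Class III: 2/3 of 2139172 = 1426114.67, rounded up to 1426115; 1,426,115 required, 1,425,867 in favor — not approved.

Not approved — the Class III shares did not give the required vote.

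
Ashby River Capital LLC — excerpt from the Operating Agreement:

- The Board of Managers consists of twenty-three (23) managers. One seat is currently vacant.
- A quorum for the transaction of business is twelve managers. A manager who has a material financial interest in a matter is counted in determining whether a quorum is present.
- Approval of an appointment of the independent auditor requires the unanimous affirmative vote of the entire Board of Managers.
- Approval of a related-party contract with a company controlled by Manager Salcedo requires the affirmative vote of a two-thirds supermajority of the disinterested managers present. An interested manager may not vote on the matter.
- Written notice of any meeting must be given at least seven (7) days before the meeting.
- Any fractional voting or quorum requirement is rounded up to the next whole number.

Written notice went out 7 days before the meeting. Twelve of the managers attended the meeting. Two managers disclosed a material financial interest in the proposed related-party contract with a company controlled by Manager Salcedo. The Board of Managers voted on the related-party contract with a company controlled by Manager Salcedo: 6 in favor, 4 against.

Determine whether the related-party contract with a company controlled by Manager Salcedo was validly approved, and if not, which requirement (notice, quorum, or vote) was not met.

Notice: 7 days given; 7 required (7 ≥ 7). Satisfied.
Quorum: 12 present (interested managers count toward quorum); quorum is 12. Satisfied.
Vote: the related-party contract with a company controlled by Manager Salcedo requires two-thirds of the disinterested managers present (12 − 2 = 10). 2/3 of 10 = 6.67, rounded up to 7, so 7 affirmative votes are needed; 6 voted in favor. Not satisfied.

Invalid — vote requirement not satisfied.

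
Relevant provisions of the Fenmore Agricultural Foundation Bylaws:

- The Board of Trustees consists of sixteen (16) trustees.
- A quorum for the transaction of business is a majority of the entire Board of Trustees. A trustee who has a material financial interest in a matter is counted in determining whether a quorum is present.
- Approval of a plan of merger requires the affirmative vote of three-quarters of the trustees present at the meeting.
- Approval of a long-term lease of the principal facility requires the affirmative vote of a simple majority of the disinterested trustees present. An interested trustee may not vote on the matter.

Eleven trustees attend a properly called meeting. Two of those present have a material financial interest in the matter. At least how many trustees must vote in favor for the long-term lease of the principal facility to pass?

5

The long-term lease of the principal facility requires a majority of the disinterested trustees present (11 − 2 = 9).
A majority of 9 is 5.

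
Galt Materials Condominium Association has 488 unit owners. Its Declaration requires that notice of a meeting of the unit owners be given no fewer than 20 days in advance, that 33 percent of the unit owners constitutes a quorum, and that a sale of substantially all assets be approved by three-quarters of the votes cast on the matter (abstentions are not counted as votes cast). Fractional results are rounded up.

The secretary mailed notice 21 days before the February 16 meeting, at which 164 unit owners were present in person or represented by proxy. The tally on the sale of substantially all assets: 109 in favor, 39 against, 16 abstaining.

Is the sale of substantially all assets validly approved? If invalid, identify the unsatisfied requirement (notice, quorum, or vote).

Notice: 21 days given; 20 required. Satisfied.
Quorum: 33% of 488 = 161.04, rounded up to 162; 164 present. Satisfied.
Vote: requires three-fourths of the votes cast (164 − 16 abstaining = 148); 3/4 of 148 = 111, so 111 needed; 109 in favor. Not satisfied.

Invalid — vote requirement not satisfied.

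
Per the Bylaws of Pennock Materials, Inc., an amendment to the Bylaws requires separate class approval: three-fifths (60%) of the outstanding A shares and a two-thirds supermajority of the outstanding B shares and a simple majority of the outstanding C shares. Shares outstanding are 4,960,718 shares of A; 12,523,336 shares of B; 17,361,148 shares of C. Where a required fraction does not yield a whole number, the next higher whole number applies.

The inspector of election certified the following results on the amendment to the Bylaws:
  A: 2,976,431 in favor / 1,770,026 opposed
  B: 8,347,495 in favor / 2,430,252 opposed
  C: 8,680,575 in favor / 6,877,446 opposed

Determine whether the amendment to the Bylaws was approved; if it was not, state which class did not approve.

Not approved — the B shares did not give the required vote.

A: 3/5 of 4960718 = 2976430.80, rounded up to 2976431; 2,976,431 required, 2,976,431 in favor — approved.
B: 2/3 of 12523336 = 8348890.67, rounded up to 8348891; 8,348,891 required, 8,347,495 in favor — not approved.
C: a majority of 17361148 is 8680575; 8,680,575 required, 8,680,575 in favor — approved.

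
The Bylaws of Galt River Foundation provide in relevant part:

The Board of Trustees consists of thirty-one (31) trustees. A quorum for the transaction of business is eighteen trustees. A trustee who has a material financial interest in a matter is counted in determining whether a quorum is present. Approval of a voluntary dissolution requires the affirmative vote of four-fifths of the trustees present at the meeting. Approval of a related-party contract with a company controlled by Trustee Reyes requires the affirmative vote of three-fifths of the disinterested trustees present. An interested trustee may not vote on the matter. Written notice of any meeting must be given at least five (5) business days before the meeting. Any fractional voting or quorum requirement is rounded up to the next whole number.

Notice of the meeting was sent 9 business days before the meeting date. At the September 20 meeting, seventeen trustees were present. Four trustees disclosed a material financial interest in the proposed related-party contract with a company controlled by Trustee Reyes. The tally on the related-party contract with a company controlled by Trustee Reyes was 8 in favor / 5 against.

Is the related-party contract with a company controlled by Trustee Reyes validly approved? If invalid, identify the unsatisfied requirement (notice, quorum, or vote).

Invalid — quorum requirement not satisfied.

Notice: 9 business days given; 5 required (9 ≥ 5). Satisfied.
Quorum: 17 present (interested trustees count toward quorum); quorum is 18. Not satisfied.
Vote: the related-party contract with a company controlled by Trustee Reyes requires three-fifths of the disinterested trustees present (17 − 4 = 13). 3/5 of 13 = 7.80, rounded up to 8, so 8 affirmative votes are needed; 8 voted in favor. Satisfied. (Moot — without a quorum no business can be validly transacted.)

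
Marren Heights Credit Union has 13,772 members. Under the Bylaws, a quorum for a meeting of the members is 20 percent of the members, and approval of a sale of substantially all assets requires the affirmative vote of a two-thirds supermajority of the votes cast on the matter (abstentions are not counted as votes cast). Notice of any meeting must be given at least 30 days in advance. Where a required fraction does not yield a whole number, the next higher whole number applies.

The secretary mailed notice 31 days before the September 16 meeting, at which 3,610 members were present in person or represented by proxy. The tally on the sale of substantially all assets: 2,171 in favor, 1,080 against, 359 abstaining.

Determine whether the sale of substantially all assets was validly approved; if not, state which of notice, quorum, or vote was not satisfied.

Notice: 31 days given; 30 required. Satisfied.
Quorum: 20% of 13,772 = 2,754.40, rounded up to 2,755; 3,610 present. Satisfied.
Vote: requires two-thirds of the votes cast (3,610 − 359 abstaining = 3,251); 2/3 of 3251 = 2167.33, rounded up to 2168, so 2,168 needed; 2,171 in favor. Satisfied.

Valid — all requirements satisfied.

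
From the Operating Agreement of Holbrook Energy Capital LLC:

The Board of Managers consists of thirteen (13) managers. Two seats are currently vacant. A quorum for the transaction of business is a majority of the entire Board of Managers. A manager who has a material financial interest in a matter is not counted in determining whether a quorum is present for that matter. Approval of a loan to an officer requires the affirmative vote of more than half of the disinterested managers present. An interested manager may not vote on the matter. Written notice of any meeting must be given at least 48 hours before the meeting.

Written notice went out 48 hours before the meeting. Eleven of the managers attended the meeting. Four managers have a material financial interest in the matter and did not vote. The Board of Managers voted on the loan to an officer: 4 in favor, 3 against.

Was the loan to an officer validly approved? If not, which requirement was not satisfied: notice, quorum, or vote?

Valid — all requirements satisfied.

Notice: 48 hours given; 48 required (48 ≥ 48). Satisfied.
Quorum: 11 present, but the 4 interested managers do not count, leaving 7. Quorum is 7. Satisfied.
Vote: the loan to an officer requires a majority of the disinterested managers present (11 − 4 = 7). A majority of 7 is 4, so 4 affirmative votes are needed; 4 voted in favor. Satisfied.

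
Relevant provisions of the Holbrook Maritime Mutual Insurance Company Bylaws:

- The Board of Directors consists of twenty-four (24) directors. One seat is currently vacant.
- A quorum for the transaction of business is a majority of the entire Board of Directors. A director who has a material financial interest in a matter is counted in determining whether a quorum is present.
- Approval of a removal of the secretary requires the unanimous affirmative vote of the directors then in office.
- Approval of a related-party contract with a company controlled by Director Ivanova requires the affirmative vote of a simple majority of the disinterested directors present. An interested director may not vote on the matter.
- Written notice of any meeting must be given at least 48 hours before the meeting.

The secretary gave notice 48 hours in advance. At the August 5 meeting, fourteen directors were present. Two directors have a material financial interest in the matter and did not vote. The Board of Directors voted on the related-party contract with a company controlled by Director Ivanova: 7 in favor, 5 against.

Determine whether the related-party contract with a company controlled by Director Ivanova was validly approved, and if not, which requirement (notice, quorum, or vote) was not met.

Valid — all requirements satisfied.

Notice: 48 hours given; 48 required (48 ≥ 48). Satisfied.
Quorum: 14 present (interested directors count toward quorum); quorum is 13. Satisfied.
Vote: the related-party contract with a company controlled by Director Ivanova requires a majority of the disinterested directors present (14 − 2 = 12). A majority of 12 is 7, so 7 affirmative votes are needed; 7 voted in favor. Satisfied.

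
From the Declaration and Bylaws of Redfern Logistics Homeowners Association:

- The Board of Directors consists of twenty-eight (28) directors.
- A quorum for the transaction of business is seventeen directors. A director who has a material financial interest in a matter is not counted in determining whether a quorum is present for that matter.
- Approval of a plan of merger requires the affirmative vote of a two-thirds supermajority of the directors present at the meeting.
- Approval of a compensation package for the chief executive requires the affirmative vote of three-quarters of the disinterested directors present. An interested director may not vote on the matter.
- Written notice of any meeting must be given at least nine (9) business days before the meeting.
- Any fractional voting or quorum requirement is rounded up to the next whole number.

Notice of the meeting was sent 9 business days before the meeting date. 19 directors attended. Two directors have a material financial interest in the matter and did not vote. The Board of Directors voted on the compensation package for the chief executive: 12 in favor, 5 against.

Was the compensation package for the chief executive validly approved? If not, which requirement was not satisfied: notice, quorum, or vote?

Notice: 9 business days given; 9 required (9 ≥ 9). Satisfied.
Quorum: 19 present, but the 2 interested directors do not count, leaving 17. Quorum is 17. Satisfied.
Vote: the compensation package for the chief executive requires three-fourths of the disinterested directors present (19 − 2 = 17). 3/4 of 17 = 12.75, rounded up to 13, so 13 affirmative votes are needed; 12 voted in favor. Not satisfied.

Invalid — vote requirement not satisfied.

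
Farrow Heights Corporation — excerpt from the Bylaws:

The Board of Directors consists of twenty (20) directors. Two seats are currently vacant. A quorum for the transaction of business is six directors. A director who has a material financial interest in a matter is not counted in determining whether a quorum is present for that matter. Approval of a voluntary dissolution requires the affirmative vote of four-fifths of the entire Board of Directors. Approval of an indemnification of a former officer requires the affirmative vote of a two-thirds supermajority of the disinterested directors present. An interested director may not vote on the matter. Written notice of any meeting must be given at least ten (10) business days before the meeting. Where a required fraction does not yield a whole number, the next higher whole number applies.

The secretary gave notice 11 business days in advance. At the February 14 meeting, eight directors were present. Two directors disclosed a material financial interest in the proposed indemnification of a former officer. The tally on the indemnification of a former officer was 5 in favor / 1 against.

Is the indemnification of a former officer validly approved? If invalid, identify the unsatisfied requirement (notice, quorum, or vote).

Valid — all requirements satisfied.

Notice: 11 business days given; 10 required (11 ≥ 10). Satisfied.
Quorum: 8 present, but the 2 interested directors do not count, leaving 6. Quorum is 6. Satisfied.
Vote: the indemnification of a former officer requires two-thirds of the disinterested directors present (8 − 2 = 6). 2/3 of 6 = 4, so 4 affirmative votes are needed; 5 voted in favor. Satisfied.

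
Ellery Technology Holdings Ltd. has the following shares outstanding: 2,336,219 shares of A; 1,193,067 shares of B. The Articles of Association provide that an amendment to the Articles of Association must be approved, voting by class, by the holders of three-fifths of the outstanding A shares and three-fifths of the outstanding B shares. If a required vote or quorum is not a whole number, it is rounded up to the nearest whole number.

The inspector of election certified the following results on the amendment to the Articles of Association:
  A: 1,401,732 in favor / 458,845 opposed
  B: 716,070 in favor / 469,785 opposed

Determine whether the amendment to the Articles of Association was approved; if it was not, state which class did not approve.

Approved — every class gave the required vote.

A: 3/5 of 2336219 = 1401731.40, rounded up to 1401732; 1,401,732 required, 1,401,732 in favor — approved.
B: 3/5 of 1193067 = 715840.20, rounded up to 715841; 715,841 required, 716,070 in favor — approved.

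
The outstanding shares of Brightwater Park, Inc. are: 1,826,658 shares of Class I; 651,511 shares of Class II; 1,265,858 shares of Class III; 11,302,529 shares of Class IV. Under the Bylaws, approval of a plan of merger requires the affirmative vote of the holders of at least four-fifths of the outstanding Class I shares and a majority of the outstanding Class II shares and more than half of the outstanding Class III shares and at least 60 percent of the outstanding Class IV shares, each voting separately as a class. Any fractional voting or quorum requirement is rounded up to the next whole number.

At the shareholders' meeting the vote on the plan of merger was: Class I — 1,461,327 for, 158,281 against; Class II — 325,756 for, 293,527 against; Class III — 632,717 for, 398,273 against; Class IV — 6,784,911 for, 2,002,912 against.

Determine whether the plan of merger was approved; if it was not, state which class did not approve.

Class I: 4/5 of 1826658 = 1461326.40, rounded up to 1461327; 1,461,327 required, 1,461,327 in favor — approved.
Class II: a majority of 651511 is 325756; 325,756 required, 325,756 in favor — approved.
Class III: a majority of 1265858 is 632930; 632,930 required, 632,717 in favor — not approved.
Class IV: 3/5 of 11302529 = 6781517.40, rounded up to 6781518; 6,781,518 required, 6,784,911 in favor — approved.

Not approved — the Class III shares did not give the required vote.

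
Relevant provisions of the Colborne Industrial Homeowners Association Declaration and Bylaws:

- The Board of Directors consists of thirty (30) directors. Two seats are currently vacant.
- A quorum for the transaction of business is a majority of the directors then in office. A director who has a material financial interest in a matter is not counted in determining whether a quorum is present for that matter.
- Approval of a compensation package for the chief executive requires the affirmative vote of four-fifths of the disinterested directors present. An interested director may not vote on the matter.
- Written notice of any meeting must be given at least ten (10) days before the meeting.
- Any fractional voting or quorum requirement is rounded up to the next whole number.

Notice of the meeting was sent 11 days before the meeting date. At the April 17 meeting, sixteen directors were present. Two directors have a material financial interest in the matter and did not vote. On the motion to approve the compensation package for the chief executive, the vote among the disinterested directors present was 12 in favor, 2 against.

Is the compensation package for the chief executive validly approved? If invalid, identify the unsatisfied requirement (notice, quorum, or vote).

Invalid — quorum requirement not satisfied.

Notice: 11 days given; 10 required (11 ≥ 10). Satisfied.
Quorum: 16 present, but the 2 interested directors do not count, leaving 14. Quorum is 15. Not satisfied.
Vote: the compensation package for the chief executive requires four-fifths of the disinterested directors present (16 − 2 = 14). 4/5 of 14 = 11.20, rounded up to 12, so 12 affirmative votes are needed; 12 voted in favor. Satisfied. (Moot — without a quorum no business can be validly transacted.)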